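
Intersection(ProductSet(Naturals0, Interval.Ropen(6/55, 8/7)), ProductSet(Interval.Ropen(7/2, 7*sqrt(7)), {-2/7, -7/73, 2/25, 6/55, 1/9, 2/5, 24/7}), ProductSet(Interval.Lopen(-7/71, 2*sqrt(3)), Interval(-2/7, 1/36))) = EmptySet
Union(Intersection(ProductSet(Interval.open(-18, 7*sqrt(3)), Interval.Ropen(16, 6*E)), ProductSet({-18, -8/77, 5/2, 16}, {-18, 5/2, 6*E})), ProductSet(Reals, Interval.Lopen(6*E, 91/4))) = ProductSet(Reals, Interval.Lopen(6*E, 91/4))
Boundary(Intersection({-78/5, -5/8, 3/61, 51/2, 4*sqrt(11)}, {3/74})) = EmptySet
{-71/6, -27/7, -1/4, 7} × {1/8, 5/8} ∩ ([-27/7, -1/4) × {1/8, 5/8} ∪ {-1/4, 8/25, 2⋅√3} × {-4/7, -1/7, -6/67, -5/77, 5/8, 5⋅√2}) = ({-1/4} × {5/8}) ∪ ({-27/7} × {1/8, 5/8})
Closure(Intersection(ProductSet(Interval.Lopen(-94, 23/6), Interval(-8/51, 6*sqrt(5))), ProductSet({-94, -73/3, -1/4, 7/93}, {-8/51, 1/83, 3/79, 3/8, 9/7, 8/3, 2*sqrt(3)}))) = ProductSet({-73/3, -1/4, 7/93}, {-8/51, 1/83, 3/79, 3/8, 9/7, 8/3, 2*sqrt(3)})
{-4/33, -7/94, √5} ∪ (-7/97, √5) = {-4/33, -7/94} ∪ (-7/97, √5]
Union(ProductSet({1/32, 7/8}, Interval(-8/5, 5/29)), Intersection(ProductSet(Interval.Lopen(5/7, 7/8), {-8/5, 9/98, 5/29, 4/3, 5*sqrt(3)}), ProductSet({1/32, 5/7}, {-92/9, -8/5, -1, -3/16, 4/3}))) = ProductSet({1/32, 7/8}, Interval(-8/5, 5/29))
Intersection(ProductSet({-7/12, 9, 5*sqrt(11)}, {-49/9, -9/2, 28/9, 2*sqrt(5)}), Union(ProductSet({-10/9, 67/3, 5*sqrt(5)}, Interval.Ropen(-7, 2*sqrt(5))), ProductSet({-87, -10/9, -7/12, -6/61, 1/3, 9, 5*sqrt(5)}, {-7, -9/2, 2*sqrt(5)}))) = ProductSet({-7/12, 9}, {-9/2, 2*sqrt(5)})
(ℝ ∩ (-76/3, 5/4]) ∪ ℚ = ℚ ∪ [-76/3, 5/4]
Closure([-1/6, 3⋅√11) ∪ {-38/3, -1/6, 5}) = {-38/3} ∪ [-1/6, 3⋅√11]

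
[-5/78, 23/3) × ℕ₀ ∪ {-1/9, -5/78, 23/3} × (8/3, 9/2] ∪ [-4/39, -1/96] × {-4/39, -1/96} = ([-5/78, 23/3) × ℕ₀) ∪ ([-4/39, -1/96] × {-4/39, -1/96}) ∪ ({-1/9, -5/78, 23/3} × (8/3, 9/2])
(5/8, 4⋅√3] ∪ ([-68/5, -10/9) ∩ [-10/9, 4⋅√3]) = (5/8, 4⋅√3]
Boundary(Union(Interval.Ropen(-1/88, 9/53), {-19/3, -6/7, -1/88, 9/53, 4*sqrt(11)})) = {-19/3, -6/7, -1/88, 9/53, 4*sqrt(11)}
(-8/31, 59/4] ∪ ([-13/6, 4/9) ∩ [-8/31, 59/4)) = [-8/31, 59/4]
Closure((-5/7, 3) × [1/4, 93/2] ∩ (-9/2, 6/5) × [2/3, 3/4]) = [-5/7, 6/5] × [2/3, 3/4]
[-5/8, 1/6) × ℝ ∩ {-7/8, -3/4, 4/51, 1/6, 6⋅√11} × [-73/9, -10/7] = {4/51} × [-73/9, -10/7]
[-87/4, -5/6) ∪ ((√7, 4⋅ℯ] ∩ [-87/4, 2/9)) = [-87/4, -5/6)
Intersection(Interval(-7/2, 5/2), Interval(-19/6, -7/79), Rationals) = Intersection(Interval(-19/6, -7/79), Rationals)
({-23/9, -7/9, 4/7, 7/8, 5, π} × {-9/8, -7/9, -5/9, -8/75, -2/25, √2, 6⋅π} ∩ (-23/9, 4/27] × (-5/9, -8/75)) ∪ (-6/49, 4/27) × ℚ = (-6/49, 4/27) × ℚ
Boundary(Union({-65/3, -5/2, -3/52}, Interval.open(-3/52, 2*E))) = {-65/3, -5/2, -3/52, 2*E}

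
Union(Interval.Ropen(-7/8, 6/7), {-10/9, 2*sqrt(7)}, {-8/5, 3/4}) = Union({-8/5, -10/9, 2*sqrt(7)}, Interval.Ropen(-7/8, 6/7))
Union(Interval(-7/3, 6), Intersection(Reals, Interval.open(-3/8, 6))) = Interval(-7/3, 6)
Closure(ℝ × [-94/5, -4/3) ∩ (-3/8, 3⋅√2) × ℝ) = ({-3/8, 3⋅√2} × [-94/5, -4/3]) ∪ ([-3/8, 3⋅√2] × {-94/5, -4/3}) ∪ ((-3/8, 3⋅√2) × [-94/5, -4/3))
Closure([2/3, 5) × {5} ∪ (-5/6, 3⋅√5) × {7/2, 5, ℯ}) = [-5/6, 3⋅√5] × {7/2, 5, ℯ}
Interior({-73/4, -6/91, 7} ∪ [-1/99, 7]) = (-1/99, 7)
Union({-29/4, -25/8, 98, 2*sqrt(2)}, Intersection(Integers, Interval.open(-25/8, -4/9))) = Union({-29/4, -25/8, 98, 2*sqrt(2)}, Range(-3, 0, 1))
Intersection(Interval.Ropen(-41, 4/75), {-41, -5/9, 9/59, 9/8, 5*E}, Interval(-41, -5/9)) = {-41, -5/9}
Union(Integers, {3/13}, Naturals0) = Union({3/13}, Integers)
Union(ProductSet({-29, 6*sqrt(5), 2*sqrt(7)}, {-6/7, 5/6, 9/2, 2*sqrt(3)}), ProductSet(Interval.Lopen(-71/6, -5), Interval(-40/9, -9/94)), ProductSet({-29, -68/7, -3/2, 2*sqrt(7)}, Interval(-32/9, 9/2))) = Union(ProductSet({-29, 6*sqrt(5), 2*sqrt(7)}, {-6/7, 5/6, 9/2, 2*sqrt(3)}), ProductSet({-29, -68/7, -3/2, 2*sqrt(7)}, Interval(-32/9, 9/2)), ProductSet(Interval.Lopen(-71/6, -5), Interval(-40/9, -9/94)))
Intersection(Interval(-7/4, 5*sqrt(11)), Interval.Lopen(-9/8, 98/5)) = Interval.Lopen(-9/8, 5*sqrt(11))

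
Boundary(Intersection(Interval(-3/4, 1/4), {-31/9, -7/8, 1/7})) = {1/7}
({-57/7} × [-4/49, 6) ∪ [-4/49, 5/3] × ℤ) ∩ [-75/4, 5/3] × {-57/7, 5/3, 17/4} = {-57/7} × {5/3, 17/4}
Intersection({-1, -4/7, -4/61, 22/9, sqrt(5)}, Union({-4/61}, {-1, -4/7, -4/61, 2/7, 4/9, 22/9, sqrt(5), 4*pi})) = {-1, -4/7, -4/61, 22/9, sqrt(5)}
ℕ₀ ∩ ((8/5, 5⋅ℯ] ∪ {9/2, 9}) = {2, 3, …, 13}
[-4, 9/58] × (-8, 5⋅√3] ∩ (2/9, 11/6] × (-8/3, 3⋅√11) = ∅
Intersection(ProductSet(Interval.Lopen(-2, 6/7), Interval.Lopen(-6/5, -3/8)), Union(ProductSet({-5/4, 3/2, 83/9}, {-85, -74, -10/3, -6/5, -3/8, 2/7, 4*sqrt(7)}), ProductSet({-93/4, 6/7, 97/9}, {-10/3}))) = ProductSet({-5/4}, {-3/8})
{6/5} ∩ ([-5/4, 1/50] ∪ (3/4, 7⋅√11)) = {6/5}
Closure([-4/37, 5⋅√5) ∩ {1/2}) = {1/2}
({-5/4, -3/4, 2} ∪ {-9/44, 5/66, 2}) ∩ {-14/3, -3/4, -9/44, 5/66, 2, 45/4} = {-3/4, -9/44, 5/66, 2}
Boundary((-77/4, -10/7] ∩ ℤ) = {-19, -18, …, -2}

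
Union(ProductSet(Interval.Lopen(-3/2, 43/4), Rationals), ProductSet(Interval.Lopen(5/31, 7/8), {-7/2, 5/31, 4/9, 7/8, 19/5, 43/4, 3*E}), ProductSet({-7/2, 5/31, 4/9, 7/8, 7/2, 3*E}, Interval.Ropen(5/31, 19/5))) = Union(ProductSet({-7/2, 5/31, 4/9, 7/8, 7/2, 3*E}, Interval.Ropen(5/31, 19/5)), ProductSet(Interval.Lopen(-3/2, 43/4), Rationals), ProductSet(Interval.Lopen(5/31, 7/8), {-7/2, 5/31, 4/9, 7/8, 19/5, 43/4, 3*E}))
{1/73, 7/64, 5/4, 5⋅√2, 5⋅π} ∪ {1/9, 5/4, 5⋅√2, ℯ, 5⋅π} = {1/73, 7/64, 1/9, 5/4, 5⋅√2, ℯ, 5⋅π}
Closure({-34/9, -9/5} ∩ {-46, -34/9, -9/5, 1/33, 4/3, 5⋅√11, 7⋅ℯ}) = {-34/9, -9/5}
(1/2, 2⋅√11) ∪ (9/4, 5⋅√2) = (1/2, 5⋅√2)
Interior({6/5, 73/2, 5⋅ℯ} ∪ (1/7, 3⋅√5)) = (1/7, 3⋅√5)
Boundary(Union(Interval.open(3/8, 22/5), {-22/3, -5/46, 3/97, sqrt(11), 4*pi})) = {-22/3, -5/46, 3/97, 3/8, 22/5, 4*pi}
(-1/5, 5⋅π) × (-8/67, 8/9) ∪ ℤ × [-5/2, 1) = (ℤ × [-5/2, 1)) ∪ ((-1/5, 5⋅π) × (-8/67, 8/9))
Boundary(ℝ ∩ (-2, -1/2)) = {-2, -1/2}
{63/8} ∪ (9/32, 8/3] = (9/32, 8/3] ∪ {63/8}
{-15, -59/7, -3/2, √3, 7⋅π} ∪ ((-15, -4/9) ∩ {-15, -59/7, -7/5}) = {-15, -59/7, -3/2, -7/5, √3, 7⋅π}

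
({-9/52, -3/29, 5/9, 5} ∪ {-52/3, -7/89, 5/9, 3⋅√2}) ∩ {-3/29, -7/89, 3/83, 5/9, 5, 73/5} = {-3/29, -7/89, 5/9, 5}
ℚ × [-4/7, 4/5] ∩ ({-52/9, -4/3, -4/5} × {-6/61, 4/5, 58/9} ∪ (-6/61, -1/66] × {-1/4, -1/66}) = ({-52/9, -4/3, -4/5} × {-6/61, 4/5}) ∪ ((ℚ ∩ (-6/61, -1/66]) × {-1/4, -1/66})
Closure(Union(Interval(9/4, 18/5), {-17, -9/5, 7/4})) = Union({-17, -9/5, 7/4}, Interval(9/4, 18/5))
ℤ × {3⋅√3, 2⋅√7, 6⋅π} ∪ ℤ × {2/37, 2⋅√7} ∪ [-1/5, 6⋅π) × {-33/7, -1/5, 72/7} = ([-1/5, 6⋅π) × {-33/7, -1/5, 72/7}) ∪ (ℤ × {2/37, 3⋅√3, 2⋅√7, 6⋅π})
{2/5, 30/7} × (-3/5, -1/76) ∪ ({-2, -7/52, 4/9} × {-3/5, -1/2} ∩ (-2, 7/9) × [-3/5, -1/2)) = ({-7/52, 4/9} × {-3/5}) ∪ ({2/5, 30/7} × (-3/5, -1/76))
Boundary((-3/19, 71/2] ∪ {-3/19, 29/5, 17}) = {-3/19, 71/2}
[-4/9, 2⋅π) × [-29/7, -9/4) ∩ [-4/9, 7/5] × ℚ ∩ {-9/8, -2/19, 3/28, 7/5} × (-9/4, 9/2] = ∅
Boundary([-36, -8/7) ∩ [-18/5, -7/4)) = {-18/5, -7/4}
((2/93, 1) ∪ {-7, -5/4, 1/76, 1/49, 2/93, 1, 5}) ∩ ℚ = {-7, -5/4, 1/76, 1/49, 5} ∪ (ℚ ∩ [2/93, 1])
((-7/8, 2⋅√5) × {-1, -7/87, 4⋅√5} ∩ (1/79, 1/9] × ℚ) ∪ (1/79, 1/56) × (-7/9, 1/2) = ((1/79, 1/9] × {-1, -7/87}) ∪ ((1/79, 1/56) × (-7/9, 1/2))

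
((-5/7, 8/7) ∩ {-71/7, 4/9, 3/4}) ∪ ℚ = ℚ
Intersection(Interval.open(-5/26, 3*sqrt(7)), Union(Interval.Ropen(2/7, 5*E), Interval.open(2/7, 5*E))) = Interval.Ropen(2/7, 3*sqrt(7))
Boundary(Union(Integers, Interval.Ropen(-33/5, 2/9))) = Union(Complement(Integers, Interval.open(-33/5, 2/9)), {-33/5, 2/9})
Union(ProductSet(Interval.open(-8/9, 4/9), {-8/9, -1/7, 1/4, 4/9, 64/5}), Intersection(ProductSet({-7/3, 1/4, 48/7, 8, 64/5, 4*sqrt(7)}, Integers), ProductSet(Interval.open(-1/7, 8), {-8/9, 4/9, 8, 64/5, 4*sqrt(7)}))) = Union(ProductSet({1/4, 48/7}, {8}), ProductSet(Interval.open(-8/9, 4/9), {-8/9, -1/7, 1/4, 4/9, 64/5}))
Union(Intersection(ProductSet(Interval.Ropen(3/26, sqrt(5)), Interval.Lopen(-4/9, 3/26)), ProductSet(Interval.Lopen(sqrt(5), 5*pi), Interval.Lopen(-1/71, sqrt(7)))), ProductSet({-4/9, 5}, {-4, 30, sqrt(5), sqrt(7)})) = ProductSet({-4/9, 5}, {-4, 30, sqrt(5), sqrt(7)})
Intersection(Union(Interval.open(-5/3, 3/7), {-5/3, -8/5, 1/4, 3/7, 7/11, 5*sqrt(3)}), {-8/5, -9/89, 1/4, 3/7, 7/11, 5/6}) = {-8/5, -9/89, 1/4, 3/7, 7/11}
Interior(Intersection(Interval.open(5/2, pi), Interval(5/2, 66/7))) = Interval.open(5/2, pi)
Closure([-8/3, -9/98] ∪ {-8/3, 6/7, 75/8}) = [-8/3, -9/98] ∪ {6/7, 75/8}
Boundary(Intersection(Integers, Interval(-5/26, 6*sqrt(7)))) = Range(0, 16, 1)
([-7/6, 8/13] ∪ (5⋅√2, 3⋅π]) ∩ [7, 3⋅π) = (5⋅√2, 3⋅π)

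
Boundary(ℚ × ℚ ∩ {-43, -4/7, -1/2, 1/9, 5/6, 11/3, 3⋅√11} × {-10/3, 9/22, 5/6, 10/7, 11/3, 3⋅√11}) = {-43, -4/7, -1/2, 1/9, 5/6, 11/3} × {-10/3, 9/22, 5/6, 10/7, 11/3}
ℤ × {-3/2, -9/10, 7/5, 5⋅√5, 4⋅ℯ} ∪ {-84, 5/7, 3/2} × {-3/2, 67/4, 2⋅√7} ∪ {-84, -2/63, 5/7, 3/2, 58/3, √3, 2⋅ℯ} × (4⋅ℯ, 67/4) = ({-84, 5/7, 3/2} × {-3/2, 67/4, 2⋅√7}) ∪ (ℤ × {-3/2, -9/10, 7/5, 5⋅√5, 4⋅ℯ}) ∪ ({-84, -2/63, 5/7, 3/2, 58/3, √3, 2⋅ℯ} × (4⋅ℯ, 67/4))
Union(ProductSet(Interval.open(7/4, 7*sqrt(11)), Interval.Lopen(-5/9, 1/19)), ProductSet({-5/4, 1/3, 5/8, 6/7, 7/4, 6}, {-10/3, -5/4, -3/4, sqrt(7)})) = Union(ProductSet({-5/4, 1/3, 5/8, 6/7, 7/4, 6}, {-10/3, -5/4, -3/4, sqrt(7)}), ProductSet(Interval.open(7/4, 7*sqrt(11)), Interval.Lopen(-5/9, 1/19)))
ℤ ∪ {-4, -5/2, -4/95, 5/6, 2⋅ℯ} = ℤ ∪ {-5/2, -4/95, 5/6, 2⋅ℯ}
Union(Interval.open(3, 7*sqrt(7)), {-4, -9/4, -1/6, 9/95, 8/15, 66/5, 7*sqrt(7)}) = Union({-4, -9/4, -1/6, 9/95, 8/15}, Interval.Lopen(3, 7*sqrt(7)))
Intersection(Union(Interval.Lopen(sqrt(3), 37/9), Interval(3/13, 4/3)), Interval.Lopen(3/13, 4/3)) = Interval.Lopen(3/13, 4/3)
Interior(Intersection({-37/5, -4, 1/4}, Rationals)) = EmptySet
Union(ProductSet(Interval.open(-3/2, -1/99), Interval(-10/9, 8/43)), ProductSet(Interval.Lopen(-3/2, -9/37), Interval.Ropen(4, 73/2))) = Union(ProductSet(Interval.Lopen(-3/2, -9/37), Interval.Ropen(4, 73/2)), ProductSet(Interval.open(-3/2, -1/99), Interval(-10/9, 8/43)))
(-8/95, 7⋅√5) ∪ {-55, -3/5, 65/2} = {-55, -3/5, 65/2} ∪ (-8/95, 7⋅√5)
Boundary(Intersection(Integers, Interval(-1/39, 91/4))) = Range(0, 23, 1)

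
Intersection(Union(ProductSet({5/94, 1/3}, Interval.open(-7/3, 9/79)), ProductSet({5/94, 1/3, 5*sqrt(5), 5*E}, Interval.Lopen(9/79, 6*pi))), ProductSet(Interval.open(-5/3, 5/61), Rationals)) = ProductSet({5/94}, Union(Intersection(Interval.open(-7/3, 9/79), Rationals), Intersection(Interval.Lopen(9/79, 6*pi), Rationals)))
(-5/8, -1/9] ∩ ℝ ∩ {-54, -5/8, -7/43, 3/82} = {-7/43}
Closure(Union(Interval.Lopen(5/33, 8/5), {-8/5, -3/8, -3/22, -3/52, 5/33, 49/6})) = Union({-8/5, -3/8, -3/22, -3/52, 49/6}, Interval(5/33, 8/5))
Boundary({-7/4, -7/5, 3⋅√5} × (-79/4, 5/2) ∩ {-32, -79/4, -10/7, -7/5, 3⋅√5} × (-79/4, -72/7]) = {-7/5, 3⋅√5} × [-79/4, -72/7]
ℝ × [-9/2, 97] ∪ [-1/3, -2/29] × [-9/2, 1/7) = ℝ × [-9/2, 97]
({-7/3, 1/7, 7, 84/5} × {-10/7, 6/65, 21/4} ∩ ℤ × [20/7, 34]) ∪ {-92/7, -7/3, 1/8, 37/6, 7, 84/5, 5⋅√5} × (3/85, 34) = {-92/7, -7/3, 1/8, 37/6, 7, 84/5, 5⋅√5} × (3/85, 34)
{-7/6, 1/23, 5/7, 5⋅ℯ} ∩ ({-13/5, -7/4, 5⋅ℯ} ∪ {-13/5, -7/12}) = {5⋅ℯ}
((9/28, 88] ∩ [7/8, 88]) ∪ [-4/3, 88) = [-4/3, 88]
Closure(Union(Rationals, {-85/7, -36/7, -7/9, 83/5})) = Reals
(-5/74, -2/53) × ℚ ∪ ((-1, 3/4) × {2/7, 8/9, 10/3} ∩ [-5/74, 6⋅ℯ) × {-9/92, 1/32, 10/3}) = ((-5/74, -2/53) × ℚ) ∪ ([-5/74, 3/4) × {10/3})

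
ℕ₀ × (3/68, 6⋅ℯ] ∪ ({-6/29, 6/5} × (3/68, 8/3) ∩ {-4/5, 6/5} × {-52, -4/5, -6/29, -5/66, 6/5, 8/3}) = ({6/5} × {6/5}) ∪ (ℕ₀ × (3/68, 6⋅ℯ])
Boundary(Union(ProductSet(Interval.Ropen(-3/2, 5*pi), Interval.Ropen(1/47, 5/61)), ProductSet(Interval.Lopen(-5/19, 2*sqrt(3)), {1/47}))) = Union(ProductSet({-3/2, 5*pi}, Interval(1/47, 5/61)), ProductSet(Interval(-3/2, 5*pi), {1/47, 5/61}))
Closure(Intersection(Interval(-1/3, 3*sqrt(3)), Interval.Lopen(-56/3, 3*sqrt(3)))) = Interval(-1/3, 3*sqrt(3))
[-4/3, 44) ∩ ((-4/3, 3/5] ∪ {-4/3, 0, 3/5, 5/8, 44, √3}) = [-4/3, 3/5] ∪ {5/8, √3}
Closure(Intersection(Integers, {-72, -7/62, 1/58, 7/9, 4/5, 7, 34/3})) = {-72, 7}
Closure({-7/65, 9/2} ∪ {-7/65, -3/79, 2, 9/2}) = {-7/65, -3/79, 2, 9/2}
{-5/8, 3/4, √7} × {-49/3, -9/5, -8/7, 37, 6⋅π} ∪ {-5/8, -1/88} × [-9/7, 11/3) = ({-5/8, -1/88} × [-9/7, 11/3)) ∪ ({-5/8, 3/4, √7} × {-49/3, -9/5, -8/7, 37, 6⋅π})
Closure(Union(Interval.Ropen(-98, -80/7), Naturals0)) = Union(Complement(Naturals0, Interval.open(-98, -80/7)), Interval(-98, -80/7), Naturals0)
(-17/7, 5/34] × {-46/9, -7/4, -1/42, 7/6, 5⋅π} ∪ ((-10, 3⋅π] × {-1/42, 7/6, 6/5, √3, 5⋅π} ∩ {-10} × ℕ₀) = (-17/7, 5/34] × {-46/9, -7/4, -1/42, 7/6, 5⋅π}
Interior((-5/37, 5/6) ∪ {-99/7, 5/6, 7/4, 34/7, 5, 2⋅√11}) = (-5/37, 5/6)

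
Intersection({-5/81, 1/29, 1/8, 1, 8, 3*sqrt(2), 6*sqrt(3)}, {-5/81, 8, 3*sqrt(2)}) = {-5/81, 8, 3*sqrt(2)}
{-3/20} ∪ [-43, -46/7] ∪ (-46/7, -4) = [-43, -4) ∪ {-3/20}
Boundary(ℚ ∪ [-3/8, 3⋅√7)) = (-∞, -3/8] ∪ [3⋅√7, ∞)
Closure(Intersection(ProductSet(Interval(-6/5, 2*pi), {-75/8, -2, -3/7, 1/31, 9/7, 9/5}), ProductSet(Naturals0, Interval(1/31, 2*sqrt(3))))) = ProductSet(Range(0, 7, 1), {1/31, 9/7, 9/5})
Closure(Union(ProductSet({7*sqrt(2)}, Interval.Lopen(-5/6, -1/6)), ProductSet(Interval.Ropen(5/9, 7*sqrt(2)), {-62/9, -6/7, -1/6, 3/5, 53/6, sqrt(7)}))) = Union(ProductSet({7*sqrt(2)}, Interval(-5/6, -1/6)), ProductSet(Interval(5/9, 7*sqrt(2)), {-62/9, -6/7, -1/6, 3/5, 53/6, sqrt(7)}))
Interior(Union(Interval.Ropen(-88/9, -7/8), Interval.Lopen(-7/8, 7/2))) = Union(Interval.open(-88/9, -7/8), Interval.open(-7/8, 7/2))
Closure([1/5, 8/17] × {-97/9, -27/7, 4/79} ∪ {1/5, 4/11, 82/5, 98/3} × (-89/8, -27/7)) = ([1/5, 8/17] × {-97/9, -27/7, 4/79}) ∪ ({1/5, 4/11, 82/5, 98/3} × [-89/8, -27/7])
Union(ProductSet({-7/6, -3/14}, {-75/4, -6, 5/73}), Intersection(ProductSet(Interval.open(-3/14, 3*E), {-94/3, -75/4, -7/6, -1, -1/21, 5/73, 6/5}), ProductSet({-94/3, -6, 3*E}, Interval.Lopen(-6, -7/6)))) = ProductSet({-7/6, -3/14}, {-75/4, -6, 5/73})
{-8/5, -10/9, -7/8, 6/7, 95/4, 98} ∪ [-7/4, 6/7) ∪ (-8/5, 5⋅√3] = [-7/4, 5⋅√3] ∪ {95/4, 98}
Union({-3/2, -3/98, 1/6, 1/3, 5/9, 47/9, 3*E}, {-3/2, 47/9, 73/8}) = {-3/2, -3/98, 1/6, 1/3, 5/9, 47/9, 73/8, 3*E}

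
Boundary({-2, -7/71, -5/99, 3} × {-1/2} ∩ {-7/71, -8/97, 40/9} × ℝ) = {-7/71} × {-1/2}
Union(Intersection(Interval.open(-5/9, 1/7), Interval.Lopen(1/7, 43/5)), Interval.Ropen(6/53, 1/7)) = Interval.Ropen(6/53, 1/7)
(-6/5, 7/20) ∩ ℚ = ℚ ∩ (-6/5, 7/20)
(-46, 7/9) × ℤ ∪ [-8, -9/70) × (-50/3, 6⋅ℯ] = ((-46, 7/9) × ℤ) ∪ ([-8, -9/70) × (-50/3, 6⋅ℯ])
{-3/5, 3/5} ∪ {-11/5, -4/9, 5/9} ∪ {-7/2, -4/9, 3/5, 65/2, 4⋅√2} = {-7/2, -11/5, -3/5, -4/9, 5/9, 3/5, 65/2, 4⋅√2}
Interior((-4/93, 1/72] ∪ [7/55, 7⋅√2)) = (-4/93, 1/72) ∪ (7/55, 7⋅√2)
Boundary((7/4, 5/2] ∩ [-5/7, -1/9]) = ∅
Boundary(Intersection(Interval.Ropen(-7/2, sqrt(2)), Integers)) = Range(-3, 2, 1)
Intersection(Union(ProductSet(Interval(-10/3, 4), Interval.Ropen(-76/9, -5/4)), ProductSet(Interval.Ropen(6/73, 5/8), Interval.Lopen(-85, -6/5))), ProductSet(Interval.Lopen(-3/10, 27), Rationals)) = Union(ProductSet(Interval.Lopen(-3/10, 4), Intersection(Interval.Ropen(-76/9, -5/4), Rationals)), ProductSet(Interval.Ropen(6/73, 5/8), Intersection(Interval.Lopen(-85, -6/5), Rationals)))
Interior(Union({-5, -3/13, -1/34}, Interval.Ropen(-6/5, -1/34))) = Interval.open(-6/5, -1/34)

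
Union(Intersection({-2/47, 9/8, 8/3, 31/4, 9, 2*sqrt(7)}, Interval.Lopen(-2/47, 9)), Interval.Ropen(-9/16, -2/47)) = Union({9/8, 8/3, 31/4, 9, 2*sqrt(7)}, Interval.Ropen(-9/16, -2/47))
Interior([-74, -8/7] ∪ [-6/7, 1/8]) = (-74, -8/7) ∪ (-6/7, 1/8)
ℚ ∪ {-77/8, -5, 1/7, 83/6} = ℚ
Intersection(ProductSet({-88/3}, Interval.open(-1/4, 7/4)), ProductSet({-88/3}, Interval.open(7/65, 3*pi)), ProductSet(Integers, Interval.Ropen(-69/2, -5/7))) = EmptySet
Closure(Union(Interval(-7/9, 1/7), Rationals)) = Union(Interval(-oo, oo), Rationals)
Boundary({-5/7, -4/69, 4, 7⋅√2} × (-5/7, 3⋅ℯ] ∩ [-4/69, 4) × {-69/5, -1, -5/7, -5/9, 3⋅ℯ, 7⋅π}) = {-4/69} × {-5/9, 3⋅ℯ}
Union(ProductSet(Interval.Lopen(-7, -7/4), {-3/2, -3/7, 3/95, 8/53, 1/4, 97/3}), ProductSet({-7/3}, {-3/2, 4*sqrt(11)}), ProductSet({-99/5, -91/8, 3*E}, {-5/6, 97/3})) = Union(ProductSet({-7/3}, {-3/2, 4*sqrt(11)}), ProductSet({-99/5, -91/8, 3*E}, {-5/6, 97/3}), ProductSet(Interval.Lopen(-7, -7/4), {-3/2, -3/7, 3/95, 8/53, 1/4, 97/3}))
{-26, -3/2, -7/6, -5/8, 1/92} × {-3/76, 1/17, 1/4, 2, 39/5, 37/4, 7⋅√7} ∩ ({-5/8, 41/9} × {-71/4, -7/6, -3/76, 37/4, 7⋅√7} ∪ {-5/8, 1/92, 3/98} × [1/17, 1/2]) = ({-5/8, 1/92} × {1/17, 1/4}) ∪ ({-5/8} × {-3/76, 37/4, 7⋅√7})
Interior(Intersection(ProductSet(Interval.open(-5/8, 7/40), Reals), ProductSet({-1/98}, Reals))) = EmptySet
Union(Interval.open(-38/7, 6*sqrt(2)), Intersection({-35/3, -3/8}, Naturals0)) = Interval.open(-38/7, 6*sqrt(2))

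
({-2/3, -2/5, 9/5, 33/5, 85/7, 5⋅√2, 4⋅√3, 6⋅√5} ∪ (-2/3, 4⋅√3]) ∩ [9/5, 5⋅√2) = [9/5, 4⋅√3]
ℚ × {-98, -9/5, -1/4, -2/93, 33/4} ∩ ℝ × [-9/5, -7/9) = ℚ × {-9/5}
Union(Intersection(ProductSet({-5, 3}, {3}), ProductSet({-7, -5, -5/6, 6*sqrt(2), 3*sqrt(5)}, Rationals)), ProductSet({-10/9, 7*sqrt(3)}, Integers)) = Union(ProductSet({-5}, {3}), ProductSet({-10/9, 7*sqrt(3)}, Integers))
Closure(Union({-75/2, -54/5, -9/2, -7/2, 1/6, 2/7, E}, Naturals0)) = Union({-75/2, -54/5, -9/2, -7/2, 1/6, 2/7, E}, Naturals0)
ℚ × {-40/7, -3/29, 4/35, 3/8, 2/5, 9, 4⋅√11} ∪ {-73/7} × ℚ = ({-73/7} × ℚ) ∪ (ℚ × {-40/7, -3/29, 4/35, 3/8, 2/5, 9, 4⋅√11})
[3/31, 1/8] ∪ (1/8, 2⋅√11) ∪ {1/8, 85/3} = [3/31, 2⋅√11) ∪ {85/3}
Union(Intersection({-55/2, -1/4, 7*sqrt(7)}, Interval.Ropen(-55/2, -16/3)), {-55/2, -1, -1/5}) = {-55/2, -1, -1/5}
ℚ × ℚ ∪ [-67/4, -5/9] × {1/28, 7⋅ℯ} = (ℚ × ℚ) ∪ ([-67/4, -5/9] × {1/28, 7⋅ℯ})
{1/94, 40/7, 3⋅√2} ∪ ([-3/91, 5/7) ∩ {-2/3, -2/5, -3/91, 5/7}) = {-3/91, 1/94, 40/7, 3⋅√2}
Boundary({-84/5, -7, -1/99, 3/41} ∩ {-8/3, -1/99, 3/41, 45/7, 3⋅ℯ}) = {-1/99, 3/41}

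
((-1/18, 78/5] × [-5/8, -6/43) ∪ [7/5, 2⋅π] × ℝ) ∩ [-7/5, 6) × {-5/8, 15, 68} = ((-1/18, 6) × {-5/8}) ∪ ([7/5, 6) × {-5/8, 15, 68})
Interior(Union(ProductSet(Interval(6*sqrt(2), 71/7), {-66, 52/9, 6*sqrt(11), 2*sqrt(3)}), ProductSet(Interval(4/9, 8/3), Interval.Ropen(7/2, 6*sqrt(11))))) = ProductSet(Interval.open(4/9, 8/3), Interval.open(7/2, 6*sqrt(11)))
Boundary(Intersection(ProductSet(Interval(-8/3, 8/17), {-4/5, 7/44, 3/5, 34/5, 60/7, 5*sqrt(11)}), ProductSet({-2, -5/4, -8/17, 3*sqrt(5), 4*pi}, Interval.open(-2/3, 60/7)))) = ProductSet({-2, -5/4, -8/17}, {7/44, 3/5, 34/5})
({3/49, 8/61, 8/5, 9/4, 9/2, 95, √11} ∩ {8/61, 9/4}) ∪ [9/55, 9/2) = {8/61} ∪ [9/55, 9/2)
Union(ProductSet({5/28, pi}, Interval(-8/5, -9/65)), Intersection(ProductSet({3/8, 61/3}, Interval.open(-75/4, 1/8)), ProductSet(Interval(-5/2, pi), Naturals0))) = Union(ProductSet({3/8}, Range(0, 1, 1)), ProductSet({5/28, pi}, Interval(-8/5, -9/65)))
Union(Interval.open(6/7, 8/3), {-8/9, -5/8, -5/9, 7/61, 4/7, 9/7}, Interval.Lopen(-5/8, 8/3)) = Union({-8/9}, Interval(-5/8, 8/3))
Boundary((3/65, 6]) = {3/65, 6}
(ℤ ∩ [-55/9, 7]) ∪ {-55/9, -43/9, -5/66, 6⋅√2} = {-55/9, -43/9, -5/66, 6⋅√2} ∪ {-6, -5, …, 7}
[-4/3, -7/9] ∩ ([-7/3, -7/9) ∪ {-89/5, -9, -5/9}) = [-4/3, -7/9)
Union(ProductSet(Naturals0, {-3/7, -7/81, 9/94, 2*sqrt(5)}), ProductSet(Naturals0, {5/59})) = ProductSet(Naturals0, {-3/7, -7/81, 5/59, 9/94, 2*sqrt(5)})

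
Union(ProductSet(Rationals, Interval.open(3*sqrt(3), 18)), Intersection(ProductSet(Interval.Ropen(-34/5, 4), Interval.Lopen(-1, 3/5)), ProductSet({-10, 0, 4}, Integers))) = Union(ProductSet({0}, Range(0, 1, 1)), ProductSet(Rationals, Interval.open(3*sqrt(3), 18)))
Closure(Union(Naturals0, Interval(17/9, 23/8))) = Union(Complement(Naturals0, Interval.open(17/9, 23/8)), Interval(17/9, 23/8), Naturals0)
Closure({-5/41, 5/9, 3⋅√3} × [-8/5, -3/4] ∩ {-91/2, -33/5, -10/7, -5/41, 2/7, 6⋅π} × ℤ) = {-5/41} × {-1}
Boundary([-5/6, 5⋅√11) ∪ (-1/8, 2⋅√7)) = {-5/6, 5⋅√11}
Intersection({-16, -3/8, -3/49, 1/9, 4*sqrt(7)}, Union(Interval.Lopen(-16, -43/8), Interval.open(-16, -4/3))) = EmptySet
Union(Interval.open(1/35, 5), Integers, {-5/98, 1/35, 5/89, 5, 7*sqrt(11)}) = Union({-5/98, 7*sqrt(11)}, Integers, Interval(1/35, 5))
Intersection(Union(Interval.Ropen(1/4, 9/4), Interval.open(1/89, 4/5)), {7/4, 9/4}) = {7/4}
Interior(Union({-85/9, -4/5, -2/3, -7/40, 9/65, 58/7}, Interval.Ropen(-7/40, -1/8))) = Interval.open(-7/40, -1/8)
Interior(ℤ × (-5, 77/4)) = ∅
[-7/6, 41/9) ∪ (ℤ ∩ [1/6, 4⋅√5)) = [-7/6, 41/9) ∪ {1, 2, …, 8}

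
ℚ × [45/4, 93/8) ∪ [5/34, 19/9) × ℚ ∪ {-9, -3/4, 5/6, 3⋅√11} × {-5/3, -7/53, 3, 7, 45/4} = ([5/34, 19/9) × ℚ) ∪ (ℚ × [45/4, 93/8)) ∪ ({-9, -3/4, 5/6, 3⋅√11} × {-5/3, -7/53, 3, 7, 45/4})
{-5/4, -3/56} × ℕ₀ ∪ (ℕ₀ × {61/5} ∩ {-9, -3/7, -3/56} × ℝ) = {-5/4, -3/56} × ℕ₀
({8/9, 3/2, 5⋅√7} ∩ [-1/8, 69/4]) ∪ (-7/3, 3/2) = (-7/3, 3/2] ∪ {5⋅√7}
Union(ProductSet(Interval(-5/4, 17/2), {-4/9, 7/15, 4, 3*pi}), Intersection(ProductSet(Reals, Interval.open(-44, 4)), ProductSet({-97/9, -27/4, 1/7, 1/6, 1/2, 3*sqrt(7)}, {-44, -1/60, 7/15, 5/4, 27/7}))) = Union(ProductSet({-97/9, -27/4, 1/7, 1/6, 1/2, 3*sqrt(7)}, {-1/60, 7/15, 5/4, 27/7}), ProductSet(Interval(-5/4, 17/2), {-4/9, 7/15, 4, 3*pi}))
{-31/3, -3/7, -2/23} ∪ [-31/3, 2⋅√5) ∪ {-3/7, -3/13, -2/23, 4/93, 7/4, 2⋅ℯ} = [-31/3, 2⋅√5) ∪ {2⋅ℯ}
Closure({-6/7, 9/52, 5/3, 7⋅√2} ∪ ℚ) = ℝ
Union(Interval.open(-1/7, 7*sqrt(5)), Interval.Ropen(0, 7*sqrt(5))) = Interval.open(-1/7, 7*sqrt(5))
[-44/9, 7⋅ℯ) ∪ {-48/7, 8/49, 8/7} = {-48/7} ∪ [-44/9, 7⋅ℯ)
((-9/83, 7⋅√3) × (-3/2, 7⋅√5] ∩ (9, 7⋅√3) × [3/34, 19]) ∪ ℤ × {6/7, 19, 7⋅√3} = (ℤ × {6/7, 19, 7⋅√3}) ∪ ((9, 7⋅√3) × [3/34, 7⋅√5])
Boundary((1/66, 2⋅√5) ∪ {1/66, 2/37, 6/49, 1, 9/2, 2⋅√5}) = {1/66, 9/2, 2⋅√5}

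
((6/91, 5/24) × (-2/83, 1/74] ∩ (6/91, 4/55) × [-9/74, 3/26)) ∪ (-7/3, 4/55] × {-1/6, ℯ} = ((-7/3, 4/55] × {-1/6, ℯ}) ∪ ((6/91, 4/55) × (-2/83, 1/74])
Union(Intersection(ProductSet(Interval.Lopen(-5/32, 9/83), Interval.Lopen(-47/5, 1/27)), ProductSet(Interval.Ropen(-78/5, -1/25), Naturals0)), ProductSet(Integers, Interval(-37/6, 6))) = Union(ProductSet(Integers, Interval(-37/6, 6)), ProductSet(Interval.open(-5/32, -1/25), Range(0, 1, 1)))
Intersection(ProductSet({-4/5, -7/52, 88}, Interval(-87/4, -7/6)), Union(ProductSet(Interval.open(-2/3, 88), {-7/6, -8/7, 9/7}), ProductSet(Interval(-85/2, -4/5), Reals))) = Union(ProductSet({-4/5}, Interval(-87/4, -7/6)), ProductSet({-7/52}, {-7/6}))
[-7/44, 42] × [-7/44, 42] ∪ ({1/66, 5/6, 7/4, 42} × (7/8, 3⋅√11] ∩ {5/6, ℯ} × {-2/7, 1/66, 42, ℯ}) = [-7/44, 42] × [-7/44, 42]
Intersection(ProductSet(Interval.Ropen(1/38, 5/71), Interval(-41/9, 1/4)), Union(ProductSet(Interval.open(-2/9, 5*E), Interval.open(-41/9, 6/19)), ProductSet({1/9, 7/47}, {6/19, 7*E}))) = ProductSet(Interval.Ropen(1/38, 5/71), Interval.Lopen(-41/9, 1/4))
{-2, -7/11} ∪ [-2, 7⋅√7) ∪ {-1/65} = [-2, 7⋅√7)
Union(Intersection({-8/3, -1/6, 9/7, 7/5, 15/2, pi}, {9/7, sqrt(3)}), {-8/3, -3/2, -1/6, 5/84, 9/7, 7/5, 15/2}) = {-8/3, -3/2, -1/6, 5/84, 9/7, 7/5, 15/2}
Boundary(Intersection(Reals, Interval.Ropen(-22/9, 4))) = {-22/9, 4}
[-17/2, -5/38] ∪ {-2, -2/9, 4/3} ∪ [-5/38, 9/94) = [-17/2, 9/94) ∪ {4/3}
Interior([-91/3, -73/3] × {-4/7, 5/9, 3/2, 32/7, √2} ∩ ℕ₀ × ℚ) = ∅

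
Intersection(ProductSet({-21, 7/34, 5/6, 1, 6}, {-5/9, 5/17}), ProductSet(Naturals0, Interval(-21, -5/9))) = ProductSet({1, 6}, {-5/9})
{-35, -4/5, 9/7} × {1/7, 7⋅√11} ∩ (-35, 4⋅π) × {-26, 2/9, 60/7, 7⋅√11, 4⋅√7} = {-4/5, 9/7} × {7⋅√11}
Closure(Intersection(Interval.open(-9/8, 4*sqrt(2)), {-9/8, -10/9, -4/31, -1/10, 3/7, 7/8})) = {-10/9, -4/31, -1/10, 3/7, 7/8}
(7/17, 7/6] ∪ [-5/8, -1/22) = [-5/8, -1/22) ∪ (7/17, 7/6]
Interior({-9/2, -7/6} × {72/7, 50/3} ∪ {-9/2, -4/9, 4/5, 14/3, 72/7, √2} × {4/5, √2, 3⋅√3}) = ∅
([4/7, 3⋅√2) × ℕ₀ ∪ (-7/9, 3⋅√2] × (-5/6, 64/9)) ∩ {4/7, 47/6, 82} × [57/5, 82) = {4/7} × {12, 13, …, 81}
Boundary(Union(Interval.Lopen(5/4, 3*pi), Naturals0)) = Union(Complement(Naturals0, Interval.open(5/4, 3*pi)), {5/4, 3*pi})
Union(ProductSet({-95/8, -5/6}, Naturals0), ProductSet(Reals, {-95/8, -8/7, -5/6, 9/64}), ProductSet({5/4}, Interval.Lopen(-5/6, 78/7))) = Union(ProductSet({5/4}, Interval.Lopen(-5/6, 78/7)), ProductSet({-95/8, -5/6}, Naturals0), ProductSet(Reals, {-95/8, -8/7, -5/6, 9/64}))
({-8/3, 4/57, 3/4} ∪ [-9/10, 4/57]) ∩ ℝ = {-8/3, 3/4} ∪ [-9/10, 4/57]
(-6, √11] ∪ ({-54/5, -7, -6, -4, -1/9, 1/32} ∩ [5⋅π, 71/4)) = (-6, √11]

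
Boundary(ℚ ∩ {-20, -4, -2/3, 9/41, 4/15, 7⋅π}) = {-20, -4, -2/3, 9/41, 4/15}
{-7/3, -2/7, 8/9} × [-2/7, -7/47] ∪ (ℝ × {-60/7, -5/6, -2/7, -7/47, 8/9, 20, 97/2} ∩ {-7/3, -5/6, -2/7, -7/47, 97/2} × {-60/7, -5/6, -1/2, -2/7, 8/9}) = ({-7/3, -2/7, 8/9} × [-2/7, -7/47]) ∪ ({-7/3, -5/6, -2/7, -7/47, 97/2} × {-60/7, -5/6, -2/7, 8/9})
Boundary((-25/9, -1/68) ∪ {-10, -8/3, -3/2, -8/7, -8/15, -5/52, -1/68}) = {-10, -25/9, -1/68}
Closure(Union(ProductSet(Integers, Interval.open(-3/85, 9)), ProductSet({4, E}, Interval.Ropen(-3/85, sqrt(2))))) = Union(ProductSet({4, E}, Interval(-3/85, sqrt(2))), ProductSet(Integers, Interval(-3/85, 9)))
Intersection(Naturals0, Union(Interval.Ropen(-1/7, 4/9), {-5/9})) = Range(0, 1, 1)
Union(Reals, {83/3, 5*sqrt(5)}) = Reals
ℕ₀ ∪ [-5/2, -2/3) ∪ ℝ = (-∞, ∞)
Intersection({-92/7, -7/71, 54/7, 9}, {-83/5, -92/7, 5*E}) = {-92/7}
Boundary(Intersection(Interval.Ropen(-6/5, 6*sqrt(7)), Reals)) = {-6/5, 6*sqrt(7)}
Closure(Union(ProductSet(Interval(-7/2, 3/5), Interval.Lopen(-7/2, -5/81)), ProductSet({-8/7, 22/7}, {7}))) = Union(ProductSet({-8/7, 22/7}, {7}), ProductSet(Interval(-7/2, 3/5), Interval(-7/2, -5/81)))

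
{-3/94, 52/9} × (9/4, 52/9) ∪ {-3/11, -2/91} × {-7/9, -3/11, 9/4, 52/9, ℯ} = ({-3/94, 52/9} × (9/4, 52/9)) ∪ ({-3/11, -2/91} × {-7/9, -3/11, 9/4, 52/9, ℯ})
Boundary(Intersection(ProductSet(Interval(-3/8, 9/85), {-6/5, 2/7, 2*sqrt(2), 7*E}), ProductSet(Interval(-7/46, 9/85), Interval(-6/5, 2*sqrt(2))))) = ProductSet(Interval(-7/46, 9/85), {-6/5, 2/7, 2*sqrt(2)})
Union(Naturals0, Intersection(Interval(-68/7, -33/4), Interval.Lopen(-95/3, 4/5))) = Union(Interval(-68/7, -33/4), Naturals0)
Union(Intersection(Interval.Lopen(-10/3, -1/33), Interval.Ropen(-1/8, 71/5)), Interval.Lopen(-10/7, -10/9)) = Union(Interval.Lopen(-10/7, -10/9), Interval(-1/8, -1/33))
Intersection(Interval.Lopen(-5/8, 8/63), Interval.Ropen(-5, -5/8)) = EmptySet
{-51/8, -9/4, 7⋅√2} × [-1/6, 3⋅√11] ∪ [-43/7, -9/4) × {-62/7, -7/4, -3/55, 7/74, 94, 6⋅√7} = ([-43/7, -9/4) × {-62/7, -7/4, -3/55, 7/74, 94, 6⋅√7}) ∪ ({-51/8, -9/4, 7⋅√2} × [-1/6, 3⋅√11])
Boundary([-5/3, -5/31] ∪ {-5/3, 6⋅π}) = {-5/3, -5/31, 6⋅π}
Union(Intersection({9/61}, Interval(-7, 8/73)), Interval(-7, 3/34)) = Interval(-7, 3/34)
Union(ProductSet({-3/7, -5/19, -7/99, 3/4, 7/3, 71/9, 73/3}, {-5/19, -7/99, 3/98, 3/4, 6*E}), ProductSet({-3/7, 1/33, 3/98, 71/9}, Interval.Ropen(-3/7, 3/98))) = Union(ProductSet({-3/7, 1/33, 3/98, 71/9}, Interval.Ropen(-3/7, 3/98)), ProductSet({-3/7, -5/19, -7/99, 3/4, 7/3, 71/9, 73/3}, {-5/19, -7/99, 3/98, 3/4, 6*E}))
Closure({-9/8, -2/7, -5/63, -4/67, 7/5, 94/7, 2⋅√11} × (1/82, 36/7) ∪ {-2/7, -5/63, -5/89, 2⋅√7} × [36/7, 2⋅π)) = ({-2/7, -5/63, -5/89, 2⋅√7} × [36/7, 2⋅π]) ∪ ({-9/8, -2/7, -5/63, -4/67, 7/5, 94/7, 2⋅√11} × [1/82, 36/7])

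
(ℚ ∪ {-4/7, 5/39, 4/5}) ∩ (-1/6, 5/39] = ℚ ∩ (-1/6, 5/39]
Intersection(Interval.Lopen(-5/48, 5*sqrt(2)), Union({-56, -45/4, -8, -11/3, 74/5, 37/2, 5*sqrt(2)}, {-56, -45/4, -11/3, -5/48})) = {5*sqrt(2)}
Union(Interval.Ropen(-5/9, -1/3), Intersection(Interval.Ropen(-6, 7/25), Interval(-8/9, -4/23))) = Interval(-8/9, -4/23)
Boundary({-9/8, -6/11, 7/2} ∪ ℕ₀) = {-9/8, -6/11, 7/2} ∪ ℕ₀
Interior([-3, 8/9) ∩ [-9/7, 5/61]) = (-9/7, 5/61)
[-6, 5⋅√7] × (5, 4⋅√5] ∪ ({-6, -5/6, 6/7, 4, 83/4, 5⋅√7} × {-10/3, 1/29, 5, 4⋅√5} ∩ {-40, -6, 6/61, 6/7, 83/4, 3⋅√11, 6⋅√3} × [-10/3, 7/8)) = ({-6, 6/7, 83/4} × {-10/3, 1/29}) ∪ ([-6, 5⋅√7] × (5, 4⋅√5])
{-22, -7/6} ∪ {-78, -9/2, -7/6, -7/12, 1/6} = {-78, -22, -9/2, -7/6, -7/12, 1/6}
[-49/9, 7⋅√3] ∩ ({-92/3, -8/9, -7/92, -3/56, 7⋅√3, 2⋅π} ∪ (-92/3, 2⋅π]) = [-49/9, 2⋅π] ∪ {7⋅√3}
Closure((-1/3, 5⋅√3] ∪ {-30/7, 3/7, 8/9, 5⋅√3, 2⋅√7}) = {-30/7} ∪ [-1/3, 5⋅√3]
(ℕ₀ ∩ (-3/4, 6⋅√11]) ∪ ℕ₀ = ℕ₀ ∪ {0, 1, …, 19}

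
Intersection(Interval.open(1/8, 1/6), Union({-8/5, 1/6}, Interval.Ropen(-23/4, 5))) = Interval.open(1/8, 1/6)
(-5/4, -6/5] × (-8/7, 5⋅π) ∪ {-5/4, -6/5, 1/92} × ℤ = ({-5/4, -6/5, 1/92} × ℤ) ∪ ((-5/4, -6/5] × (-8/7, 5⋅π))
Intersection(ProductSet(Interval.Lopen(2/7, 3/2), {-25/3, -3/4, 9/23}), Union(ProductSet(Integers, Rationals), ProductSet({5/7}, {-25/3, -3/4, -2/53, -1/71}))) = Union(ProductSet({5/7}, {-25/3, -3/4}), ProductSet(Range(1, 2, 1), {-25/3, -3/4, 9/23}))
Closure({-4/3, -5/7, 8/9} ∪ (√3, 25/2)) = {-4/3, -5/7, 8/9} ∪ [√3, 25/2]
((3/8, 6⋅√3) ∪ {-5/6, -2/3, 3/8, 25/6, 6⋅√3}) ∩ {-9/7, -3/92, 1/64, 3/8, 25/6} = {3/8, 25/6}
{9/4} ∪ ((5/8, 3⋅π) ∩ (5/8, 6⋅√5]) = (5/8, 3⋅π)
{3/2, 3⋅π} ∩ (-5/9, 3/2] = {3/2}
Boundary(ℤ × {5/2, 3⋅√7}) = ℤ × {5/2, 3⋅√7}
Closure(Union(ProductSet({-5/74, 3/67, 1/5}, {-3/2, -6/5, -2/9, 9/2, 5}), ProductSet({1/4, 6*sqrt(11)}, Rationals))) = Union(ProductSet({1/4, 6*sqrt(11)}, Reals), ProductSet({-5/74, 3/67, 1/5}, {-3/2, -6/5, -2/9, 9/2, 5}))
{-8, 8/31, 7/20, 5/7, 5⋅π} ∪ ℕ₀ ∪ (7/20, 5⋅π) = {-8, 8/31} ∪ ℕ₀ ∪ [7/20, 5⋅π]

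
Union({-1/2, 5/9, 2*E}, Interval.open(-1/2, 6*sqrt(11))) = Interval.Ropen(-1/2, 6*sqrt(11))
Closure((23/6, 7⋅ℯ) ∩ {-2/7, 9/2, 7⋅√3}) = {9/2, 7⋅√3}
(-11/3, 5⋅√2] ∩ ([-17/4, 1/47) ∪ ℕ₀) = (-11/3, 1/47) ∪ {0, 1, …, 7}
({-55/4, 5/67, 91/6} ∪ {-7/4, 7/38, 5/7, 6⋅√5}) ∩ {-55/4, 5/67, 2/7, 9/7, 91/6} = {-55/4, 5/67, 91/6}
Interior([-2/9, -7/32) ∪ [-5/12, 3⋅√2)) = (-5/12, 3⋅√2)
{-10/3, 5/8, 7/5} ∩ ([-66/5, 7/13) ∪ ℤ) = {-10/3}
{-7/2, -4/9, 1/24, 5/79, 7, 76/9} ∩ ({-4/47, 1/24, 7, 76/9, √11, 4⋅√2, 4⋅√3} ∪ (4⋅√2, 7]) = {1/24, 7, 76/9}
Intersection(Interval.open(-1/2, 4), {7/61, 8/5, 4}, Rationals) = {7/61, 8/5}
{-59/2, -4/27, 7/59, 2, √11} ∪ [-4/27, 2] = {-59/2, √11} ∪ [-4/27, 2]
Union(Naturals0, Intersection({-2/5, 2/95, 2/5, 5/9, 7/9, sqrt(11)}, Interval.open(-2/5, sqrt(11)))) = Union({2/95, 2/5, 5/9, 7/9}, Naturals0)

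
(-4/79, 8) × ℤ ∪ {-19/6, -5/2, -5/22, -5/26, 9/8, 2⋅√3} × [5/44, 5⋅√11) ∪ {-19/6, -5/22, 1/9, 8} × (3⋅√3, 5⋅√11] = ((-4/79, 8) × ℤ) ∪ ({-19/6, -5/22, 1/9, 8} × (3⋅√3, 5⋅√11]) ∪ ({-19/6, -5/2, -5/22, -5/26, 9/8, 2⋅√3} × [5/44, 5⋅√11))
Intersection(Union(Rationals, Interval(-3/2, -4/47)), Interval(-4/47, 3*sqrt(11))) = Intersection(Interval(-4/47, 3*sqrt(11)), Rationals)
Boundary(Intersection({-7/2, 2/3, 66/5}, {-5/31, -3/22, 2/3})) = {2/3}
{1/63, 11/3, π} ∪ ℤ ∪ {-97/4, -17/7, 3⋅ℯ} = ℤ ∪ {-97/4, -17/7, 1/63, 11/3, 3⋅ℯ, π}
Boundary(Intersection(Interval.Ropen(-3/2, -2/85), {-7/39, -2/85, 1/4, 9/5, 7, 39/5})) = {-7/39}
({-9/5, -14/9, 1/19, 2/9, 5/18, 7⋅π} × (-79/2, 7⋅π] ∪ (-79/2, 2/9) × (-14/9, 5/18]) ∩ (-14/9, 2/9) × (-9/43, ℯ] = ({1/19} × (-9/43, ℯ]) ∪ ((-14/9, 2/9) × (-9/43, 5/18])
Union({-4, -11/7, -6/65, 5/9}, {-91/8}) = {-91/8, -4, -11/7, -6/65, 5/9}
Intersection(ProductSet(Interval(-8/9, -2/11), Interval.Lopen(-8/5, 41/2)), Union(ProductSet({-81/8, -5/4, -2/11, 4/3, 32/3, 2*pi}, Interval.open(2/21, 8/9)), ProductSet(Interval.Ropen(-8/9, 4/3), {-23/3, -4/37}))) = Union(ProductSet({-2/11}, Interval.open(2/21, 8/9)), ProductSet(Interval(-8/9, -2/11), {-4/37}))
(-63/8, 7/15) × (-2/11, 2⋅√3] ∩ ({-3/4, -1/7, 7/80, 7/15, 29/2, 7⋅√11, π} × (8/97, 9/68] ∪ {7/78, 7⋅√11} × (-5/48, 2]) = ({7/78} × (-5/48, 2]) ∪ ({-3/4, -1/7, 7/80} × (8/97, 9/68])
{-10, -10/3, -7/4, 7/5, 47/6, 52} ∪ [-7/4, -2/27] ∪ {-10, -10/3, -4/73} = {-10, -10/3, -4/73, 7/5, 47/6, 52} ∪ [-7/4, -2/27]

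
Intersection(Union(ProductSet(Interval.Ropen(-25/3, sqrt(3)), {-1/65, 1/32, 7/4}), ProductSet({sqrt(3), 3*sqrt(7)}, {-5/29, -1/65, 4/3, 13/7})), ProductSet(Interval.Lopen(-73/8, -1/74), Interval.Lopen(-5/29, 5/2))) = ProductSet(Interval(-25/3, -1/74), {-1/65, 1/32, 7/4})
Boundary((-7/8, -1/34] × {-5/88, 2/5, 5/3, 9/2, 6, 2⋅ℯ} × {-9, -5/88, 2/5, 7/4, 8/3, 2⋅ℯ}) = [-7/8, -1/34] × {-5/88, 2/5, 5/3, 9/2, 6, 2⋅ℯ} × {-9, -5/88, 2/5, 7/4, 8/3, 2⋅ℯ}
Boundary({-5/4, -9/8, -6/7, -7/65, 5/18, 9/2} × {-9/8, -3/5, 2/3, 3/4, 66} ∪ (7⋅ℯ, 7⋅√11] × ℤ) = ([7⋅ℯ, 7⋅√11] × ℤ) ∪ ({-5/4, -9/8, -6/7, -7/65, 5/18, 9/2} × {-9/8, -3/5, 2/3, 3/4, 66})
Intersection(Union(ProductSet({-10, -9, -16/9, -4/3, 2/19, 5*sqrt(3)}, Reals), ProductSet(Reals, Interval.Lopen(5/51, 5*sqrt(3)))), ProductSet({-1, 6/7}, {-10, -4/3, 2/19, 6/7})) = ProductSet({-1, 6/7}, {2/19, 6/7})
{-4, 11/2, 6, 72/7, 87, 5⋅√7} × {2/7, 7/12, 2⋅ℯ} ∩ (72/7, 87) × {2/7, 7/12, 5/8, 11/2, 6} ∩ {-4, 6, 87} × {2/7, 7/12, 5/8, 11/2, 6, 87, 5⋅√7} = ∅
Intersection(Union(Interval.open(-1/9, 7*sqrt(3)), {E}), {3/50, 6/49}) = {3/50, 6/49}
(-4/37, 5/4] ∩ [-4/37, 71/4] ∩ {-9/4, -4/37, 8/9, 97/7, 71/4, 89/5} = {8/9}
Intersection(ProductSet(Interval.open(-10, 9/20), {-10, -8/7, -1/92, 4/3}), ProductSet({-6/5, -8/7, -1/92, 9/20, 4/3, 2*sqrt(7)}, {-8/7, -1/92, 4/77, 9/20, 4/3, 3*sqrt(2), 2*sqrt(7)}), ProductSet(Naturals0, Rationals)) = EmptySet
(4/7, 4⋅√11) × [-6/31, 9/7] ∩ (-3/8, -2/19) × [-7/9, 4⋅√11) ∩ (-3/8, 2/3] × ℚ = ∅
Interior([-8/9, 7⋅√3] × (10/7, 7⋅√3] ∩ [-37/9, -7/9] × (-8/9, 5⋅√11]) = (-8/9, -7/9) × (10/7, 7⋅√3)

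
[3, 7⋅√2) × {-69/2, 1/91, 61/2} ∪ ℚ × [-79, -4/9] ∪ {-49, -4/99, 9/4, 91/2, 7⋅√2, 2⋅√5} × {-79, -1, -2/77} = (ℚ × [-79, -4/9]) ∪ ([3, 7⋅√2) × {-69/2, 1/91, 61/2}) ∪ ({-49, -4/99, 9/4, 91/2, 7⋅√2, 2⋅√5} × {-79, -1, -2/77})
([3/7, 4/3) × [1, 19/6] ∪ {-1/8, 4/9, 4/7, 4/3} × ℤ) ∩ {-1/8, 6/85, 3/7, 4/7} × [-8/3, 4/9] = {-1/8, 4/7} × {-2, -1, 0}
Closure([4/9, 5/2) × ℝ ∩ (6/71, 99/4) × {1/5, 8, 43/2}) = [4/9, 5/2] × {1/5, 8, 43/2}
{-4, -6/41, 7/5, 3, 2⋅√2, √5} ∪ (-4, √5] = [-4, √5] ∪ {3, 2⋅√2}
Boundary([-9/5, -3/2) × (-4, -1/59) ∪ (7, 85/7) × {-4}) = ([7, 85/7] × {-4}) ∪ ({-9/5, -3/2} × [-4, -1/59]) ∪ ([-9/5, -3/2] × {-4, -1/59})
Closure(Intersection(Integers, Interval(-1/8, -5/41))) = EmptySet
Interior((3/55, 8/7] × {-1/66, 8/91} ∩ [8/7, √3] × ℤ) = ∅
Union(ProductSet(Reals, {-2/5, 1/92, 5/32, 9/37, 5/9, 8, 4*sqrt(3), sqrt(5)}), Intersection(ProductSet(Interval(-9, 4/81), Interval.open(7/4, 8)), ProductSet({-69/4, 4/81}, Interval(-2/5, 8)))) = Union(ProductSet({4/81}, Interval.open(7/4, 8)), ProductSet(Reals, {-2/5, 1/92, 5/32, 9/37, 5/9, 8, 4*sqrt(3), sqrt(5)}))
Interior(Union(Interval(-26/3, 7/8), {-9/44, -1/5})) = Interval.open(-26/3, 7/8)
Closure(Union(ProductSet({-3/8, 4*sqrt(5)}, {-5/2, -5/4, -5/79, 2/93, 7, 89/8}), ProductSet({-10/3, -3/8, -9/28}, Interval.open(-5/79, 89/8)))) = Union(ProductSet({-3/8, 4*sqrt(5)}, {-5/2, -5/4, -5/79, 2/93, 7, 89/8}), ProductSet({-10/3, -3/8, -9/28}, Interval(-5/79, 89/8)))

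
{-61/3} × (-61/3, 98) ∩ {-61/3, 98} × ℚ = {-61/3} × (ℚ ∩ (-61/3, 98))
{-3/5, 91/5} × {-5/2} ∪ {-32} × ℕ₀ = ({-32} × ℕ₀) ∪ ({-3/5, 91/5} × {-5/2})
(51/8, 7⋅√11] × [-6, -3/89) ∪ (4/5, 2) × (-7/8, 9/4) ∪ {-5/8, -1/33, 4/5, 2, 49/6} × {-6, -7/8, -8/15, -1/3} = ((4/5, 2) × (-7/8, 9/4)) ∪ ({-5/8, -1/33, 4/5, 2, 49/6} × {-6, -7/8, -8/15, -1/3}) ∪ ((51/8, 7⋅√11] × [-6, -3/89))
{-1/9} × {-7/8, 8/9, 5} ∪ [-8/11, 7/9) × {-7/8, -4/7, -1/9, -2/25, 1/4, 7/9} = ({-1/9} × {-7/8, 8/9, 5}) ∪ ([-8/11, 7/9) × {-7/8, -4/7, -1/9, -2/25, 1/4, 7/9})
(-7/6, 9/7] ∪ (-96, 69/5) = (-96, 69/5)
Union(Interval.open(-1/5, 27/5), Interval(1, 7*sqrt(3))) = Interval.Lopen(-1/5, 7*sqrt(3))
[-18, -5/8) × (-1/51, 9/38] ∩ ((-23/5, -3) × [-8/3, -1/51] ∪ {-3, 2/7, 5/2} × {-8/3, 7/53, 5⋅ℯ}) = {-3} × {7/53}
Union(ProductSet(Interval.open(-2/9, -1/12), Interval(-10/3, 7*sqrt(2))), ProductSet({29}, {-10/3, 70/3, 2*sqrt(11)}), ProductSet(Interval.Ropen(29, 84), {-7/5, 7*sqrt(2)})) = Union(ProductSet({29}, {-10/3, 70/3, 2*sqrt(11)}), ProductSet(Interval.open(-2/9, -1/12), Interval(-10/3, 7*sqrt(2))), ProductSet(Interval.Ropen(29, 84), {-7/5, 7*sqrt(2)}))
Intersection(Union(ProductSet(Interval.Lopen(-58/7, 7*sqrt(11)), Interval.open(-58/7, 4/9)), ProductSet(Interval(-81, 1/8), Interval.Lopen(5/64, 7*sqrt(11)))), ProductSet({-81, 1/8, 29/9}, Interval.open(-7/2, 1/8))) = Union(ProductSet({-81, 1/8}, Interval.open(5/64, 1/8)), ProductSet({1/8, 29/9}, Interval.open(-7/2, 1/8)))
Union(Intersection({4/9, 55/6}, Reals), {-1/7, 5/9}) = {-1/7, 4/9, 5/9, 55/6}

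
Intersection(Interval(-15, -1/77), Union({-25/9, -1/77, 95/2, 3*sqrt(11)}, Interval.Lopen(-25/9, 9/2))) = Interval(-25/9, -1/77)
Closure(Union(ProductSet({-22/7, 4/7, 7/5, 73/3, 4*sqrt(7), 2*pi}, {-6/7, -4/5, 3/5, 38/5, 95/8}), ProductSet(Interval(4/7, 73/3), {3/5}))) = Union(ProductSet({-22/7, 4/7, 7/5, 73/3, 4*sqrt(7), 2*pi}, {-6/7, -4/5, 3/5, 38/5, 95/8}), ProductSet(Interval(4/7, 73/3), {3/5}))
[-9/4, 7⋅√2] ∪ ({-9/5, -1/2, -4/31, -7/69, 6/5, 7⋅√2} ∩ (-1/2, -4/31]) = [-9/4, 7⋅√2]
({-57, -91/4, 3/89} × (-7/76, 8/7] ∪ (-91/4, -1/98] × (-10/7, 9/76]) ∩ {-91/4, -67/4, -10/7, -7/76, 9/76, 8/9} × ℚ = ({-91/4} × (ℚ ∩ (-7/76, 8/7])) ∪ ({-67/4, -10/7, -7/76} × (ℚ ∩ (-10/7, 9/76]))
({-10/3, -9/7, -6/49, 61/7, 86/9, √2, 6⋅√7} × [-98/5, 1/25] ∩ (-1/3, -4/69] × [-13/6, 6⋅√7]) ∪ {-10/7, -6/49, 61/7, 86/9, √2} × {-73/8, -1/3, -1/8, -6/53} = ({-6/49} × [-13/6, 1/25]) ∪ ({-10/7, -6/49, 61/7, 86/9, √2} × {-73/8, -1/3, -1/8, -6/53})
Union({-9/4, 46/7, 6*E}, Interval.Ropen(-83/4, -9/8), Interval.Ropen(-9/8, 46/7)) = Union({6*E}, Interval(-83/4, 46/7))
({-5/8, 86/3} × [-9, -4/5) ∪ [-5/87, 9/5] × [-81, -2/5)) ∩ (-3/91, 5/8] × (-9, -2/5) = (-3/91, 5/8] × (-9, -2/5)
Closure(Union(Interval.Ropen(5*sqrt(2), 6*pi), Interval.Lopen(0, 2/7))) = Union(Interval(0, 2/7), Interval(5*sqrt(2), 6*pi))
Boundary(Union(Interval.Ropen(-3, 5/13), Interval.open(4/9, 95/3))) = {-3, 5/13, 4/9, 95/3}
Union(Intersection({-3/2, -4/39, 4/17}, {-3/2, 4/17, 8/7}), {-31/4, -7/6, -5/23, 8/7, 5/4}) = {-31/4, -3/2, -7/6, -5/23, 4/17, 8/7, 5/4}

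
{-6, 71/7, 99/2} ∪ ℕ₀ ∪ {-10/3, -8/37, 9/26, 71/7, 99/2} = {-6, -10/3, -8/37, 9/26, 71/7, 99/2} ∪ ℕ₀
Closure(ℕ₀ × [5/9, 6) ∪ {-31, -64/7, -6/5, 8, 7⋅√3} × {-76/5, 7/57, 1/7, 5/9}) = (ℕ₀ × [5/9, 6]) ∪ ({-31, -64/7, -6/5, 8, 7⋅√3} × {-76/5, 7/57, 1/7, 5/9})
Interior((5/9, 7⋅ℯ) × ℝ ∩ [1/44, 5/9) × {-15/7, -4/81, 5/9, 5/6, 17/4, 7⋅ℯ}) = ∅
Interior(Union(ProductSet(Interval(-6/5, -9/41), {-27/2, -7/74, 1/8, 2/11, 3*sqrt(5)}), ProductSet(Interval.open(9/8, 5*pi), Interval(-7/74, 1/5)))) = ProductSet(Interval.open(9/8, 5*pi), Interval.open(-7/74, 1/5))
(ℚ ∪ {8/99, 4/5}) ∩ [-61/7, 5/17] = ℚ ∩ [-61/7, 5/17]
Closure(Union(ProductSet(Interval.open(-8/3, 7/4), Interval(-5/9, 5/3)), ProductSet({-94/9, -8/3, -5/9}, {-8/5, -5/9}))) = Union(ProductSet({-94/9, -8/3, -5/9}, {-8/5, -5/9}), ProductSet(Interval(-8/3, 7/4), Interval(-5/9, 5/3)))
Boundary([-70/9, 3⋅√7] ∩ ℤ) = {-7, -6, …, 7}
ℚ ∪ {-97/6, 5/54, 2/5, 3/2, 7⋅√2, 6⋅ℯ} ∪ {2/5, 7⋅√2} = ℚ ∪ {7⋅√2, 6⋅ℯ}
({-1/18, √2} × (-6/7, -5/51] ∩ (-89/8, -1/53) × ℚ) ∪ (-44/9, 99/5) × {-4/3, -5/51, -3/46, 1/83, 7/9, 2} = ({-1/18} × (ℚ ∩ (-6/7, -5/51])) ∪ ((-44/9, 99/5) × {-4/3, -5/51, -3/46, 1/83, 7/9, 2})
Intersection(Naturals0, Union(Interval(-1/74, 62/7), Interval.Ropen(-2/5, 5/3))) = Range(0, 9, 1)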